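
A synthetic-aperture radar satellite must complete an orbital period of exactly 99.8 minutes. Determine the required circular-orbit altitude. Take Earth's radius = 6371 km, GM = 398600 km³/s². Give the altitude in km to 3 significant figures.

T = 99.8 min = 5988.0 s.
From T = 2π√(a³/μ): a = (μ T²/4π²)^(1/3) = (398600 × 5988.0² / 4π²)^(1/3) = 7127 km.
Altitude h = a − R = 7127 − 6371 = 756 km.

756 km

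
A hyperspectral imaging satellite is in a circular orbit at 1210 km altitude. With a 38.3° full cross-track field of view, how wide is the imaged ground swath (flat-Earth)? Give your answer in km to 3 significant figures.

Half-angle = 38.3°/2 = 19.15°.
Swath width ≈ 2h·tan(θ/2) = 2 × 1210 × tan(19.15°) = 840.4 km.

840 km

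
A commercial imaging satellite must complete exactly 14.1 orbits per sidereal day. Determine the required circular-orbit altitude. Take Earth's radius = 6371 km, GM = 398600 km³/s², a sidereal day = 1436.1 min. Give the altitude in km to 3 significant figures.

853 km

Required period T = 86166 / 14.1 = 6111.1 s.
From T = 2π√(a³/μ): a = (μ T²/4π²)^(1/3) = (398600 × 6111.1² / 4π²)^(1/3) = 7224 km.
Altitude h = a − R = 7224 − 6371 = 853 km.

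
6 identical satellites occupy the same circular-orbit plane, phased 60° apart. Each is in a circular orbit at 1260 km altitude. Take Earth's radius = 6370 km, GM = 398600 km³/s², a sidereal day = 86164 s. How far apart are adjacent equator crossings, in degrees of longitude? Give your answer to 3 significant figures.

4.62°

Semi-major axis a = 6370 + 1260 = 7630 km. Period T = 2π√(a³/μ) = 2π√(7630³/398600) = 6632.8 s = 110.55 min.
Single-satellite node shift = (6632.8/86164) × 360° = 27.71°.
With 6 satellites evenly phased, successive equator crossings are 27.71/6 = 4.619° apart.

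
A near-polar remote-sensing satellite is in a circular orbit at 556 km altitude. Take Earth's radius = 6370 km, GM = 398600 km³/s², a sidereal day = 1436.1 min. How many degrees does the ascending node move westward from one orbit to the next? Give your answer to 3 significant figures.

24.0°

Semi-major axis a = 6370 + 556 = 6926 km. Period T = 2π√(a³/μ) = 2π√(6926³/398600) = 5736.3 s = 95.61 min.
During one orbit Earth rotates (5736.3 / 86166) × 360° = 23.97°.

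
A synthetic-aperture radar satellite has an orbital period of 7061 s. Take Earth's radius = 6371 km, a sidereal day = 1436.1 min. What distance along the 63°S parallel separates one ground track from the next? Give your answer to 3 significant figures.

Node shift per orbit = (7061.0/86166) × 360° = 29.50°.
Equatorial spacing = 29.50 × 111.2 km/° = 3280 km.
At 63° latitude, spacing = 3280 × cos(63°) = 1489 km.

1490 km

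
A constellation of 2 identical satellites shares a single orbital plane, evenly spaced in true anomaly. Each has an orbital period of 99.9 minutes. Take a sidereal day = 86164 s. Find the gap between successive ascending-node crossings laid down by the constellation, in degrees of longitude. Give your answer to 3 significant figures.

12.5°

T = 99.9 min = 5994.0 s.
Single-satellite node shift = (5994.0/86164) × 360° = 25.04°.
With 2 satellites evenly phased, successive equator crossings are 25.04/2 = 12.522° apart.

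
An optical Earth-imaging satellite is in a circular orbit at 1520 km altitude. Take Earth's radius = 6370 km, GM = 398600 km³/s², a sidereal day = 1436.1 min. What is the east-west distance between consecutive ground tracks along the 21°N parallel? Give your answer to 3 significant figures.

3020 km

Semi-major axis a = 6370 + 1520 = 7890 km. Period T = 2π√(a³/μ) = 2π√(7890³/398600) = 6974.7 s = 116.25 min.
Node shift per orbit = (6974.7/86166) × 360° = 29.14°.
Equatorial spacing = 29.14 × 111.2 km/° = 3240 km.
At 21° latitude, spacing = 3240 × cos(21°) = 3025 km.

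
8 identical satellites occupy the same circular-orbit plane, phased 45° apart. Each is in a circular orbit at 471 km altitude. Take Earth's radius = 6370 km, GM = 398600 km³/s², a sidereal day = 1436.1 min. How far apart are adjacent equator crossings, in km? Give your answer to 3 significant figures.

Semi-major axis a = 6370 + 471 = 6841 km. Period T = 2π√(a³/μ) = 2π√(6841³/398600) = 5631.1 s = 93.85 min.
Single-satellite node shift = (5631.1/86166) × 360° = 23.53°.
With 8 satellites evenly phased, successive equator crossings are 23.53/8 = 2.941° apart.
That is 2.941 × 111.2 = 327 km at the equator.

327 km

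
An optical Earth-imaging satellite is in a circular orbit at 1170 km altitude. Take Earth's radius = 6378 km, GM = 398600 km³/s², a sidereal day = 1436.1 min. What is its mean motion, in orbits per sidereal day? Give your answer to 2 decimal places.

Semi-major axis a = 6378 + 1170 = 7548 km. Period T = 2π√(a³/μ) = 2π√(7548³/398600) = 6526.2 s = 108.77 min.
Orbits per sidereal day = 86166 / 6526.2 = 13.203.

13.20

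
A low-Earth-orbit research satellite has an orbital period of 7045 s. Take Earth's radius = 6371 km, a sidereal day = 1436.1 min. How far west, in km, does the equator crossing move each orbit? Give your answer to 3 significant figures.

3270 km

During one orbit Earth rotates (7045.0 / 86166) × 360° = 29.43°.
At the equator that is 29.43° × (2π·6371/360) km/° = 29.43 × 111.2 = 3273 km.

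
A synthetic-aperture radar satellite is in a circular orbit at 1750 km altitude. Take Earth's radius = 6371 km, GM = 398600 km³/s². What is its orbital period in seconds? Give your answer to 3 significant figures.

Semi-major axis a = 6371 + 1750 = 8121 km. Period T = 2π√(a³/μ) = 2π√(8121³/398600) = 7283.3 s = 121.39 min.

7280 seconds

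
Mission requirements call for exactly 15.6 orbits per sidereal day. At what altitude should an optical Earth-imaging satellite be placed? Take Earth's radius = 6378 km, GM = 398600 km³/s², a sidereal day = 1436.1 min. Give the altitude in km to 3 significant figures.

Required period T = 86166 / 15.6 = 5523.5 s.
From T = 2π√(a³/μ): a = (μ T²/4π²)^(1/3) = (398600 × 5523.5² / 4π²)^(1/3) = 6754 km.
Altitude h = a − R = 6754 − 6378 = 376 km.

376 km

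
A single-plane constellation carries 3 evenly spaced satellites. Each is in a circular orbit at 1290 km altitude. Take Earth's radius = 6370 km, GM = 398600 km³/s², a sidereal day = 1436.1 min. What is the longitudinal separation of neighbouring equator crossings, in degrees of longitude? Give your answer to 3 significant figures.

Semi-major axis a = 6370 + 1290 = 7660 km. Period T = 2π√(a³/μ) = 2π√(7660³/398600) = 6672.0 s = 111.20 min.
Single-satellite node shift = (6672.0/86166) × 360° = 27.88°.
With 3 satellites evenly phased, successive equator crossings are 27.88/3 = 9.292° apart.

9.29°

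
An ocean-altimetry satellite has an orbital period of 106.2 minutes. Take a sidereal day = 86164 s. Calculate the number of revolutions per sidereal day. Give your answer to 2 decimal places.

13.52

T = 106.2 min = 6372.0 s.
Orbits per sidereal day = 86164 / 6372.0 = 13.522.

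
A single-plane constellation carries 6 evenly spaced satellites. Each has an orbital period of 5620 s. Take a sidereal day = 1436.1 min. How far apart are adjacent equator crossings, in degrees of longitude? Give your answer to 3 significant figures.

Single-satellite node shift = (5620.0/86166) × 360° = 23.48°.
With 6 satellites evenly phased, successive equator crossings are 23.48/6 = 3.913° apart.

3.91°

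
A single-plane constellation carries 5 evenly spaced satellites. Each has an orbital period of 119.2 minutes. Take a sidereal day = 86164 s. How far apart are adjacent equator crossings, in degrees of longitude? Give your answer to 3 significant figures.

5.98°

T = 119.2 min = 7152.0 s.
Single-satellite node shift = (7152.0/86164) × 360° = 29.88°.
With 5 satellites evenly phased, successive equator crossings are 29.88/5 = 5.976° apart.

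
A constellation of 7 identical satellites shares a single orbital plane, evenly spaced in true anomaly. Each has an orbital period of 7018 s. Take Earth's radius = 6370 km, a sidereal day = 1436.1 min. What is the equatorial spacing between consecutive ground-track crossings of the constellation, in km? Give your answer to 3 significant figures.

466 km

Single-satellite node shift = (7018.0/86166) × 360° = 29.32°.
With 7 satellites evenly phased, successive equator crossings are 29.32/7 = 4.189° apart.
That is 4.189 × 111.2 = 466 km at the equator.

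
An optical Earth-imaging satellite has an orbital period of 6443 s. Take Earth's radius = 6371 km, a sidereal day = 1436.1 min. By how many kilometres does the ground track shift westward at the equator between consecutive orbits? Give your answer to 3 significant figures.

2990 km

During one orbit Earth rotates (6443.0 / 86166) × 360° = 26.92°.
At the equator that is 26.92° × (2π·6371/360) km/° = 26.92 × 111.2 = 2993 km.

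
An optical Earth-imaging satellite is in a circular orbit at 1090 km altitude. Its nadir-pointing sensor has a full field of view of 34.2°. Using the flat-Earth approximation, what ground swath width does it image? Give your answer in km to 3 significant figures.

671 km

Half-angle = 34.2°/2 = 17.1°.
Swath width ≈ 2h·tan(θ/2) = 2 × 1090 × tan(17.1°) = 670.7 km.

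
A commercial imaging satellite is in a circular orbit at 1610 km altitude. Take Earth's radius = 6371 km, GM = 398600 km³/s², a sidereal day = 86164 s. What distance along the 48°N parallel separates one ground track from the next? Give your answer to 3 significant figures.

2210 km

Semi-major axis a = 6371 + 1610 = 7981 km. Period T = 2π√(a³/μ) = 2π√(7981³/398600) = 7095.7 s = 118.26 min.
Node shift per orbit = (7095.7/86164) × 360° = 29.65°.
Equatorial spacing = 29.65 × 111.2 km/° = 3297 km.
At 48° latitude, spacing = 3297 × cos(48°) = 2206 km.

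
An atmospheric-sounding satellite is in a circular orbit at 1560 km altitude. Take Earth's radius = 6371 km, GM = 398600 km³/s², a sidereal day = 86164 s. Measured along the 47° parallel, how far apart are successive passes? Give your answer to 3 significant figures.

Semi-major axis a = 6371 + 1560 = 7931 km. Period T = 2π√(a³/μ) = 2π√(7931³/398600) = 7029.2 s = 117.15 min.
Node shift per orbit = (7029.2/86164) × 360° = 29.37°.
Equatorial spacing = 29.37 × 111.2 km/° = 3266 km.
At 47° latitude, spacing = 3266 × cos(47°) = 2227 km.

2230 km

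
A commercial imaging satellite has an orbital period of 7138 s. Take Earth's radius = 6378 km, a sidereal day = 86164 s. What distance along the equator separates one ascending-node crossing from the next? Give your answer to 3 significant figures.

During one orbit Earth rotates (7138.0 / 86164) × 360° = 29.82°.
At the equator that is 29.82° × (2π·6378/360) km/° = 29.82 × 111.3 = 3320 km.

3320 km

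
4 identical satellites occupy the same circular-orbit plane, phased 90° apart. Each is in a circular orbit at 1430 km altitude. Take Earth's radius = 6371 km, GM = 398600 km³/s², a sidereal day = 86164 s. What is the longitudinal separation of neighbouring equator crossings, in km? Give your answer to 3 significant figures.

Semi-major axis a = 6371 + 1430 = 7801 km. Period T = 2π√(a³/μ) = 2π√(7801³/398600) = 6857.0 s = 114.28 min.
Single-satellite node shift = (6857.0/86164) × 360° = 28.65°.
With 4 satellites evenly phased, successive equator crossings are 28.65/4 = 7.162° apart.
That is 7.162 × 111.2 = 796 km at the equator.

796 km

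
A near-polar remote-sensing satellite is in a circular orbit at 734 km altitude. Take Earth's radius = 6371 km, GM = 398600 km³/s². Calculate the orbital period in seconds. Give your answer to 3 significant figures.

Semi-major axis a = 6371 + 734 = 7105 km. Period T = 2π√(a³/μ) = 2π√(7105³/398600) = 5960.2 s = 99.34 min.

5960 seconds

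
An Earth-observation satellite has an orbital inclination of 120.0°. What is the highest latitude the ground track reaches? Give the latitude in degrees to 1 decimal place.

60.0°

Retrograde orbit: the ground track reaches ±(180° − i) = ±(180 − 120.0) = ±60.0°.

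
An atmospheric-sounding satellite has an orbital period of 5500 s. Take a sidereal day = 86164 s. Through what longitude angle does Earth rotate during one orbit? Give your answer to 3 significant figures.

During one orbit Earth rotates (5500.0 / 86164) × 360° = 22.98°.

23.0°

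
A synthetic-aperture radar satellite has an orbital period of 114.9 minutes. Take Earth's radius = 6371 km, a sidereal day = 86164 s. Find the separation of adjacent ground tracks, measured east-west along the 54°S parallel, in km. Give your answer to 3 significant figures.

1880 km

T = 114.9 min = 6894.0 s.
Node shift per orbit = (6894.0/86164) × 360° = 28.80°.
Equatorial spacing = 28.80 × 111.2 km/° = 3203 km.
At 54° latitude, spacing = 3203 × cos(54°) = 1883 km.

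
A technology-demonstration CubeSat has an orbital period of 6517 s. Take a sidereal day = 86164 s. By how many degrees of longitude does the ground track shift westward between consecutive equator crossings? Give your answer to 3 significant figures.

27.2°

During one orbit Earth rotates (6517.0 / 86164) × 360° = 27.23°.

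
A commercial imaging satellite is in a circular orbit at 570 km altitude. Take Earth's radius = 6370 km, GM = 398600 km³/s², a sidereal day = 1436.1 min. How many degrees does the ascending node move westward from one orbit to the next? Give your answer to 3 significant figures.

24.0°

Semi-major axis a = 6370 + 570 = 6940 km. Period T = 2π√(a³/μ) = 2π√(6940³/398600) = 5753.7 s = 95.90 min.
During one orbit Earth rotates (5753.7 / 86166) × 360° = 24.04°.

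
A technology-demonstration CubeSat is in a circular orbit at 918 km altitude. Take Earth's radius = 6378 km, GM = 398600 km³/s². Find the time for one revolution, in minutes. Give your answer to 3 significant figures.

Semi-major axis a = 6378 + 918 = 7296 km. Period T = 2π√(a³/μ) = 2π√(7296³/398600) = 6202.1 s = 103.37 min.

103 min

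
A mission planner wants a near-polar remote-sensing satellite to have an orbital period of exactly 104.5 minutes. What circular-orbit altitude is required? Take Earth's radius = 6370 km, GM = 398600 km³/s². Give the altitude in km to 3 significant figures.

979 km

T = 104.5 min = 6270.0 s.
From T = 2π√(a³/μ): a = (μ T²/4π²)^(1/3) = (398600 × 6270.0² / 4π²)^(1/3) = 7349 km.
Altitude h = a − R = 7349 − 6370 = 979 km.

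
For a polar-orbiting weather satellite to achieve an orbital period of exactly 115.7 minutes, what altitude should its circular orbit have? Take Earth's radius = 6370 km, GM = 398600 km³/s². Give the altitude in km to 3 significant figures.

T = 115.7 min = 6942.0 s.
From T = 2π√(a³/μ): a = (μ T²/4π²)^(1/3) = (398600 × 6942.0² / 4π²)^(1/3) = 7865 km.
Altitude h = a − R = 7865 − 6370 = 1495 km.

1500 km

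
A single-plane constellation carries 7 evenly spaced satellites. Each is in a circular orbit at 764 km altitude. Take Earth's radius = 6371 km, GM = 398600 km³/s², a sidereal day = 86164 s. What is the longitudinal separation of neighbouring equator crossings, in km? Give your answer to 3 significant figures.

398 km

Semi-major axis a = 6371 + 764 = 7135 km. Period T = 2π√(a³/μ) = 2π√(7135³/398600) = 5997.9 s = 99.97 min.
Single-satellite node shift = (5997.9/86164) × 360° = 25.06°.
With 7 satellites evenly phased, successive equator crossings are 25.06/7 = 3.580° apart.
That is 3.580 × 111.2 = 398 km at the equator.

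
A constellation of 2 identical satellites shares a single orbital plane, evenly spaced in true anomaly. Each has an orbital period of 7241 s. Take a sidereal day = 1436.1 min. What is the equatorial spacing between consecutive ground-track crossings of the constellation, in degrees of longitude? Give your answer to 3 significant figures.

Single-satellite node shift = (7241.0/86166) × 360° = 30.25°.
With 2 satellites evenly phased, successive equator crossings are 30.25/2 = 15.126° apart.

15.1°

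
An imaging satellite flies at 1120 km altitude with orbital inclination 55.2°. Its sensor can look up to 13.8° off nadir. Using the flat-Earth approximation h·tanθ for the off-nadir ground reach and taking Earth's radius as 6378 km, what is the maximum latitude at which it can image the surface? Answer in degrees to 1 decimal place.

For a prograde orbit the ground track reaches latitude ±i = ±55.2°.
Sensor half-swath on the ground ≈ 1120·tan(13.8°) = 275 km = 2.47° of latitude.
Maximum observable latitude ≈ 55.2 + 2.47 = 57.7°.

57.7°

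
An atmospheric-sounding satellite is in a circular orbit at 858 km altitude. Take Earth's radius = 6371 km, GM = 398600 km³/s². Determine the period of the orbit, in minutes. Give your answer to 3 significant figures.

102 min

Semi-major axis a = 6371 + 858 = 7229 km. Period T = 2π√(a³/μ) = 2π√(7229³/398600) = 6116.9 s = 101.95 min.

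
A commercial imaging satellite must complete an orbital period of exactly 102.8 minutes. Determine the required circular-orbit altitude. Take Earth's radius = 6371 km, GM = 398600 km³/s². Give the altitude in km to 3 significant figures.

898 km

T = 102.8 min = 6168.0 s.
From T = 2π√(a³/μ): a = (μ T²/4π²)^(1/3) = (398600 × 6168.0² / 4π²)^(1/3) = 7269 km.
Altitude h = a − R = 7269 − 6371 = 898 km.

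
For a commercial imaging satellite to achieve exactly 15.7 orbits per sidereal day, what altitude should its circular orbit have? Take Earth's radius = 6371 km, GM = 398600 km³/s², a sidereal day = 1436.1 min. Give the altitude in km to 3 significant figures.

354 km

Required period T = 86166 / 15.7 = 5488.3 s.
From T = 2π√(a³/μ): a = (μ T²/4π²)^(1/3) = (398600 × 5488.3² / 4π²)^(1/3) = 6725 km.
Altitude h = a − R = 6725 − 6371 = 354 km.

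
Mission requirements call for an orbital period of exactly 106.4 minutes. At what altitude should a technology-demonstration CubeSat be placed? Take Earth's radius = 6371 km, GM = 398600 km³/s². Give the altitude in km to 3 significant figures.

1070 km

T = 106.4 min = 6384.0 s.
From T = 2π√(a³/μ): a = (μ T²/4π²)^(1/3) = (398600 × 6384.0² / 4π²)^(1/3) = 7438 km.
Altitude h = a − R = 7438 − 6371 = 1067 km.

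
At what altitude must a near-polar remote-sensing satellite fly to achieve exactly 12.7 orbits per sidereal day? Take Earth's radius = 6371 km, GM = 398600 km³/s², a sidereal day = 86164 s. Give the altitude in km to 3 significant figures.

Required period T = 86164 / 12.7 = 6784.6 s.
From T = 2π√(a³/μ): a = (μ T²/4π²)^(1/3) = (398600 × 6784.6² / 4π²)^(1/3) = 7746 km.
Altitude h = a − R = 7746 − 6371 = 1375 km.

1370 km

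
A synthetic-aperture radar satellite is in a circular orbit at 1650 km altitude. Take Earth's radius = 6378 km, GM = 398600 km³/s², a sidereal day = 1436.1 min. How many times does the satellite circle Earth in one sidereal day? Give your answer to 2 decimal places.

Semi-major axis a = 6378 + 1650 = 8028 km. Period T = 2π√(a³/μ) = 2π√(8028³/398600) = 7158.5 s = 119.31 min.
Orbits per sidereal day = 86166 / 7158.5 = 12.037.

12.04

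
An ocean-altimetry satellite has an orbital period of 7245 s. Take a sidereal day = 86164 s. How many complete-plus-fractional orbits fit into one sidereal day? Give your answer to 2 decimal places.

Orbits per sidereal day = 86164 / 7245.0 = 11.893.

11.89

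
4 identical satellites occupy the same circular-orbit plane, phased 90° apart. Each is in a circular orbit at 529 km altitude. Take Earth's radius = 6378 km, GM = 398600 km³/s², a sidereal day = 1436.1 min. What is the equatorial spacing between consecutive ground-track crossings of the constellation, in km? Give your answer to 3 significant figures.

Semi-major axis a = 6378 + 529 = 6907 km. Period T = 2π√(a³/μ) = 2π√(6907³/398600) = 5712.8 s = 95.21 min.
Single-satellite node shift = (5712.8/86166) × 360° = 23.87°.
With 4 satellites evenly phased, successive equator crossings are 23.87/4 = 5.967° apart.
That is 5.967 × 111.3 = 664 km at the equator.

664 km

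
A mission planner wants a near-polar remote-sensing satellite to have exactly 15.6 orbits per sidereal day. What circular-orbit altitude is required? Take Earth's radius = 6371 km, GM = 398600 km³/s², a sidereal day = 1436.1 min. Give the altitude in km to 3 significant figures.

Required period T = 86166 / 15.6 = 5523.5 s.
From T = 2π√(a³/μ): a = (μ T²/4π²)^(1/3) = (398600 × 5523.5² / 4π²)^(1/3) = 6754 km.
Altitude h = a − R = 6754 − 6371 = 383 km.

383 km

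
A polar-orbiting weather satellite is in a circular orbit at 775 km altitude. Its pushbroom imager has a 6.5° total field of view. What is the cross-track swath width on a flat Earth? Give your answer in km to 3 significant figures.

88.0 km

Half-angle = 6.5°/2 = 3.25°.
Swath width ≈ 2h·tan(θ/2) = 2 × 775 × tan(3.25°) = 88.0 km.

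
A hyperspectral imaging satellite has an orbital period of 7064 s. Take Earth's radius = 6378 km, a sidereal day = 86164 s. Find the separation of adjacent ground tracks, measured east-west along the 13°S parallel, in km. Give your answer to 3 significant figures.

Node shift per orbit = (7064.0/86164) × 360° = 29.51°.
Equatorial spacing = 29.51 × 111.3 km/° = 3285 km.
At 13° latitude, spacing = 3285 × cos(13°) = 3201 km.

3200 km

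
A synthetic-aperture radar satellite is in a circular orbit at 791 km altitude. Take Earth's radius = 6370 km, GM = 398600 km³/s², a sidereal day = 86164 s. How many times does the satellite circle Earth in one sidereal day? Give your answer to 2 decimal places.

Semi-major axis a = 6370 + 791 = 7161 km. Period T = 2π√(a³/μ) = 2π√(7161³/398600) = 6030.8 s = 100.51 min.
Orbits per sidereal day = 86164 / 6030.8 = 14.287.

14.29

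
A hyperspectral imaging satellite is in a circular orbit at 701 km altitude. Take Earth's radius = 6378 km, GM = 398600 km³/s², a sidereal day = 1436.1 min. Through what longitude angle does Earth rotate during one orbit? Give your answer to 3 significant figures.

24.8°

Semi-major axis a = 6378 + 701 = 7079 km. Period T = 2π√(a³/μ) = 2π√(7079³/398600) = 5927.5 s = 98.79 min.
During one orbit Earth rotates (5927.5 / 86166) × 360° = 24.76°.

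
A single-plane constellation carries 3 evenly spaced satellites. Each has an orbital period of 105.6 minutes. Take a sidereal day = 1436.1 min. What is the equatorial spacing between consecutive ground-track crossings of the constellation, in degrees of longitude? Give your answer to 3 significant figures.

8.82°

T = 105.6 min = 6336.0 s.
Single-satellite node shift = (6336.0/86166) × 360° = 26.47°.
With 3 satellites evenly phased, successive equator crossings are 26.47/3 = 8.824° apart.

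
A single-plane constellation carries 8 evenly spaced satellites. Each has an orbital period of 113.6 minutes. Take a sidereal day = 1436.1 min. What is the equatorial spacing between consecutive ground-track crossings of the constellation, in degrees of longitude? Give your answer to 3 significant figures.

3.56°

T = 113.6 min = 6816.0 s.
Single-satellite node shift = (6816.0/86166) × 360° = 28.48°.
With 8 satellites evenly phased, successive equator crossings are 28.48/8 = 3.560° apart.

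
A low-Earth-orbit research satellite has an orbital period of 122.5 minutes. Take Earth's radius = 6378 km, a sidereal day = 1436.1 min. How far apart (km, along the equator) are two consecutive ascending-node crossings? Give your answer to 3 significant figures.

3420 km

T = 122.5 min = 7350.0 s.
During one orbit Earth rotates (7350.0 / 86166) × 360° = 30.71°.
At the equator that is 30.71° × (2π·6378/360) km/° = 30.71 × 111.3 = 3418 km.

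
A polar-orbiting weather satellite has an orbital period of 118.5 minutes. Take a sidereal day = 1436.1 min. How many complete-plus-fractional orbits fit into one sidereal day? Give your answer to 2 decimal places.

T = 118.5 min = 7110.0 s.
Orbits per sidereal day = 86166 / 7110.0 = 12.119.

12.12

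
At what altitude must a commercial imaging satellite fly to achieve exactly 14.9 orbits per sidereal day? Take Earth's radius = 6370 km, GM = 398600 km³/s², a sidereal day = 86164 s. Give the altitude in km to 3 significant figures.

593 km

Required period T = 86164 / 14.9 = 5782.8 s.
From T = 2π√(a³/μ): a = (μ T²/4π²)^(1/3) = (398600 × 5782.8² / 4π²)^(1/3) = 6963 km.
Altitude h = a − R = 6963 − 6370 = 593 km.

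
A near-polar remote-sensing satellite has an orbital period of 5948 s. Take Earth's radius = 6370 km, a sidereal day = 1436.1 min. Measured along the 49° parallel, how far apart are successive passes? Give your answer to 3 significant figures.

1810 km

Node shift per orbit = (5948.0/86166) × 360° = 24.85°.
Equatorial spacing = 24.85 × 111.2 km/° = 2763 km.
At 49° latitude, spacing = 2763 × cos(49°) = 1813 km.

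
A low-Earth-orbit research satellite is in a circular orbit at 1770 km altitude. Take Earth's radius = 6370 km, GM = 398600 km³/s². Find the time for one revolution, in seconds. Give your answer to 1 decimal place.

7308.8 seconds

Semi-major axis a = 6370 + 1770 = 8140 km. Period T = 2π√(a³/μ) = 2π√(8140³/398600) = 7308.8 s = 121.81 min.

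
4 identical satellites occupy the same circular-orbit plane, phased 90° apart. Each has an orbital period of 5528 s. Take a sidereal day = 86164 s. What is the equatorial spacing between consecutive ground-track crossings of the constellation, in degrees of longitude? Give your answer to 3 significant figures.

Single-satellite node shift = (5528.0/86164) × 360° = 23.10°.
With 4 satellites evenly phased, successive equator crossings are 23.10/4 = 5.774° apart.

5.77°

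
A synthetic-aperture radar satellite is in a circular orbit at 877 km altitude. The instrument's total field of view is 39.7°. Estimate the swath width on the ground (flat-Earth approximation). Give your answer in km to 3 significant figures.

633 km

Half-angle = 39.7°/2 = 19.85°.
Swath width ≈ 2h·tan(θ/2) = 2 × 877 × tan(19.85°) = 633.2 km.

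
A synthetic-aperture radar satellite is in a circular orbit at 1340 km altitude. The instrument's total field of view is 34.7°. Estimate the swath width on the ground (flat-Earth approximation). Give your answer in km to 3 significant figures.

837 km

Half-angle = 34.7°/2 = 17.35°.
Swath width ≈ 2h·tan(θ/2) = 2 × 1340 × tan(17.35°) = 837.3 km.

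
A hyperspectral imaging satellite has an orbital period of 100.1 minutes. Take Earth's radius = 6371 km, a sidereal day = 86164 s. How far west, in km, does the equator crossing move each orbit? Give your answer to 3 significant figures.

T = 100.1 min = 6006.0 s.
During one orbit Earth rotates (6006.0 / 86164) × 360° = 25.09°.
At the equator that is 25.09° × (2π·6371/360) km/° = 25.09 × 111.2 = 2790 km.

2790 km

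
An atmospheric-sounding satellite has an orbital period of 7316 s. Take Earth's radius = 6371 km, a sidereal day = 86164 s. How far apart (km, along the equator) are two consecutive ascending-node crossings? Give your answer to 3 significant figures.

3400 km

During one orbit Earth rotates (7316.0 / 86164) × 360° = 30.57°.
At the equator that is 30.57° × (2π·6371/360) km/° = 30.57 × 111.2 = 3399 km.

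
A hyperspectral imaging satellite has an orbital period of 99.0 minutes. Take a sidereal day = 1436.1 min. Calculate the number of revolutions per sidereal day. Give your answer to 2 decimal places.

14.51

T = 99.0 min = 5940.0 s.
Orbits per sidereal day = 86166 / 5940.0 = 14.506.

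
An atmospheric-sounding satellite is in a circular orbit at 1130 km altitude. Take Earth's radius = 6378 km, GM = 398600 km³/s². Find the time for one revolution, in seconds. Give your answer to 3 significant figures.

6470 seconds

Semi-major axis a = 6378 + 1130 = 7508 km. Period T = 2π√(a³/μ) = 2π√(7508³/398600) = 6474.4 s = 107.91 min.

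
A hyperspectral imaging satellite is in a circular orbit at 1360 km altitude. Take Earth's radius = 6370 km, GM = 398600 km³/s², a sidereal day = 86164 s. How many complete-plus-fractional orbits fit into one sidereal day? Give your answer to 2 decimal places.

Semi-major axis a = 6370 + 1360 = 7730 km. Period T = 2π√(a³/μ) = 2π√(7730³/398600) = 6763.6 s = 112.73 min.
Orbits per sidereal day = 86164 / 6763.6 = 12.739.

12.74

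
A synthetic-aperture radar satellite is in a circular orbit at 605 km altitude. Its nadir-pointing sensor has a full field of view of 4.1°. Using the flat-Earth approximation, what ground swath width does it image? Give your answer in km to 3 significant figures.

43.3 km

Half-angle = 4.1°/2 = 2.05°.
Swath width ≈ 2h·tan(θ/2) = 2 × 605 × tan(2.05°) = 43.3 km.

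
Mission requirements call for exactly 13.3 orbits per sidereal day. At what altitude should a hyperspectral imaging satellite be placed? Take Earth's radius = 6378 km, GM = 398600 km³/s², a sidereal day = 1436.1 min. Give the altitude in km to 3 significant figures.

1130 km

Required period T = 86166 / 13.3 = 6478.6 s.
From T = 2π√(a³/μ): a = (μ T²/4π²)^(1/3) = (398600 × 6478.6² / 4π²)^(1/3) = 7511 km.
Altitude h = a − R = 7511 − 6378 = 1133 km.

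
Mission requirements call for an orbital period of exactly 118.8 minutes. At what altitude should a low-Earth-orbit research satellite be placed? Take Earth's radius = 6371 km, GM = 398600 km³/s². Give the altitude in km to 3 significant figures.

1630 km

T = 118.8 min = 7128.0 s.
From T = 2π√(a³/μ): a = (μ T²/4π²)^(1/3) = (398600 × 7128.0² / 4π²)^(1/3) = 8005 km.
Altitude h = a − R = 8005 − 6371 = 1634 km.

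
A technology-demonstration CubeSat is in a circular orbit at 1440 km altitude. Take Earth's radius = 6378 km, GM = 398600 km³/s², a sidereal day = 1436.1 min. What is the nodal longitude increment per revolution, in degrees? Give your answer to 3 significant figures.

28.7°

Semi-major axis a = 6378 + 1440 = 7818 km. Period T = 2π√(a³/μ) = 2π√(7818³/398600) = 6879.5 s = 114.66 min.
During one orbit Earth rotates (6879.5 / 86166) × 360° = 28.74°.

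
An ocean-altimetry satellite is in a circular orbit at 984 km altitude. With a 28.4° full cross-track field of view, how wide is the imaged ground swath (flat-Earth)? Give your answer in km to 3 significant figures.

498 km

Half-angle = 28.4°/2 = 14.2°.
Swath width ≈ 2h·tan(θ/2) = 2 × 984 × tan(14.2°) = 498.0 km.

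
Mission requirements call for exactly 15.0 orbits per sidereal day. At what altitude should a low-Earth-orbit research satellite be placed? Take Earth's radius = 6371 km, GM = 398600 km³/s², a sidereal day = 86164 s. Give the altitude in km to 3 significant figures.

Required period T = 86164 / 15.0 = 5744.3 s.
From T = 2π√(a³/μ): a = (μ T²/4π²)^(1/3) = (398600 × 5744.3² / 4π²)^(1/3) = 6932 km.
Altitude h = a − R = 6932 − 6371 = 561 km.

561 km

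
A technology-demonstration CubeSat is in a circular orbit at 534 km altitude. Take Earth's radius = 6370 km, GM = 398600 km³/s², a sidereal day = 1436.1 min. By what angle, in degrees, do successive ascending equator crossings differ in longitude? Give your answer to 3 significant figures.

23.9°

Semi-major axis a = 6370 + 534 = 6904 km. Period T = 2π√(a³/μ) = 2π√(6904³/398600) = 5709.0 s = 95.15 min.
During one orbit Earth rotates (5709.0 / 86166) × 360° = 23.85°.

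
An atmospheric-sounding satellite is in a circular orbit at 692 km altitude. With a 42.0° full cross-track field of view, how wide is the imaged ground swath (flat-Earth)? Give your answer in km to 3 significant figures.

Half-angle = 42.0°/2 = 21°.
Swath width ≈ 2h·tan(θ/2) = 2 × 692 × tan(21°) = 531.3 km.

531 km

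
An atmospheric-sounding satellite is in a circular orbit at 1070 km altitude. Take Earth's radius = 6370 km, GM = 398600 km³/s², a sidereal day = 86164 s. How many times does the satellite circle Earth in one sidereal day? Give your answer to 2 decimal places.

Semi-major axis a = 6370 + 1070 = 7440 km. Period T = 2π√(a³/μ) = 2π√(7440³/398600) = 6386.6 s = 106.44 min.
Orbits per sidereal day = 86164 / 6386.6 = 13.491.

13.49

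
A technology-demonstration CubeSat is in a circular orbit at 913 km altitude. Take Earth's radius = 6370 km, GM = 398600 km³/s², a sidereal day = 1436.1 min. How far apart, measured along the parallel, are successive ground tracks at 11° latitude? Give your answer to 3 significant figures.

Semi-major axis a = 6370 + 913 = 7283 km. Period T = 2π√(a³/μ) = 2π√(7283³/398600) = 6185.5 s = 103.09 min.
Node shift per orbit = (6185.5/86166) × 360° = 25.84°.
Equatorial spacing = 25.84 × 111.2 km/° = 2873 km.
At 11° latitude, spacing = 2873 × cos(11°) = 2820 km.

2820 km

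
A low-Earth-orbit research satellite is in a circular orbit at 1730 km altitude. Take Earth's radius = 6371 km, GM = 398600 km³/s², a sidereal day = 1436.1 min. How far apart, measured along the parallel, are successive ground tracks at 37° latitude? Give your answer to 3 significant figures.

2690 km

Semi-major axis a = 6371 + 1730 = 8101 km. Period T = 2π√(a³/μ) = 2π√(8101³/398600) = 7256.4 s = 120.94 min.
Node shift per orbit = (7256.4/86166) × 360° = 30.32°.
Equatorial spacing = 30.32 × 111.2 km/° = 3371 km.
At 37° latitude, spacing = 3371 × cos(37°) = 2692 km.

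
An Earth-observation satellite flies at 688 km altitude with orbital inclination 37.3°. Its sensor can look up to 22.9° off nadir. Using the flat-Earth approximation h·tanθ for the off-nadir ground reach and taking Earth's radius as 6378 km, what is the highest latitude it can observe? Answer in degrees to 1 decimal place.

39.9°

For a prograde orbit the ground track reaches latitude ±i = ±37.3°.
Sensor half-swath on the ground ≈ 688·tan(22.9°) = 291 km = 2.61° of latitude.
Maximum observable latitude ≈ 37.3 + 2.61 = 39.9°.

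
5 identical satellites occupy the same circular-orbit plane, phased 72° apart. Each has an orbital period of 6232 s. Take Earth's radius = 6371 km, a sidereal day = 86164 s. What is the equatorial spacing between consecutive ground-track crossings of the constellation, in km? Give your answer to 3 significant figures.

Single-satellite node shift = (6232.0/86164) × 360° = 26.04°.
With 5 satellites evenly phased, successive equator crossings are 26.04/5 = 5.208° apart.
That is 5.208 × 111.2 = 579 km at the equator.

579 km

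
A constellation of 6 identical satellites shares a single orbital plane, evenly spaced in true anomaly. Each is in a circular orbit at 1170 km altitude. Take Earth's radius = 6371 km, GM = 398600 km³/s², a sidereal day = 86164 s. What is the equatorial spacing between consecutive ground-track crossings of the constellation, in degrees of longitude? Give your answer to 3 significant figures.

Semi-major axis a = 6371 + 1170 = 7541 km. Period T = 2π√(a³/μ) = 2π√(7541³/398600) = 6517.1 s = 108.62 min.
Single-satellite node shift = (6517.1/86164) × 360° = 27.23°.
With 6 satellites evenly phased, successive equator crossings are 27.23/6 = 4.538° apart.

4.54°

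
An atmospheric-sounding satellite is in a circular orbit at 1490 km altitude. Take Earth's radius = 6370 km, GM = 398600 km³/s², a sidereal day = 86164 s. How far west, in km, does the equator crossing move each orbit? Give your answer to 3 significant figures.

3220 km

Semi-major axis a = 6370 + 1490 = 7860 km. Period T = 2π√(a³/μ) = 2π√(7860³/398600) = 6935.0 s = 115.58 min.
During one orbit Earth rotates (6935.0 / 86164) × 360° = 28.97°.
At the equator that is 28.97° × (2π·6370/360) km/° = 28.97 × 111.2 = 3221 km.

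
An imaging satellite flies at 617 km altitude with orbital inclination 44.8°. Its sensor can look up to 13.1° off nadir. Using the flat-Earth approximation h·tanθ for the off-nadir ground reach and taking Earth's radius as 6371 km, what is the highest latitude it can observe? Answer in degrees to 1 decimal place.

For a prograde orbit the ground track reaches latitude ±i = ±44.8°.
Sensor half-swath on the ground ≈ 617·tan(13.1°) = 144 km = 1.29° of latitude.
Maximum observable latitude ≈ 44.8 + 1.29 = 46.1°.

46.1°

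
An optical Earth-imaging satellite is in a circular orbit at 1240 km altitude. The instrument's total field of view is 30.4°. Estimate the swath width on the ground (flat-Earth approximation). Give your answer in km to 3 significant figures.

Half-angle = 30.4°/2 = 15.2°.
Swath width ≈ 2h·tan(θ/2) = 2 × 1240 × tan(15.2°) = 673.8 km.

674 km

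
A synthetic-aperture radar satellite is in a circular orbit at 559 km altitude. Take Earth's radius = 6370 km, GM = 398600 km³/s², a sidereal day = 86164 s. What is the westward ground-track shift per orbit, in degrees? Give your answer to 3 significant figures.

24.0°

Semi-major axis a = 6370 + 559 = 6929 km. Period T = 2π√(a³/μ) = 2π√(6929³/398600) = 5740.1 s = 95.67 min.
During one orbit Earth rotates (5740.1 / 86164) × 360° = 23.98°.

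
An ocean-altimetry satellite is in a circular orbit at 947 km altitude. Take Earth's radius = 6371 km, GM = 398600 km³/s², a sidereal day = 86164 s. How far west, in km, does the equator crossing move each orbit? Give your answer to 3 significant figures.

2890 km

Semi-major axis a = 6371 + 947 = 7318 km. Period T = 2π√(a³/μ) = 2π√(7318³/398600) = 6230.2 s = 103.84 min.
During one orbit Earth rotates (6230.2 / 86164) × 360° = 26.03°.
At the equator that is 26.03° × (2π·6371/360) km/° = 26.03 × 111.2 = 2894 km.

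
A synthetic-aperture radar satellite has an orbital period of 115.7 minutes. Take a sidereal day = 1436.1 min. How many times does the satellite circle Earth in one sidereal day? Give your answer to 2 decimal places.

T = 115.7 min = 6942.0 s.
Orbits per sidereal day = 86166 / 6942.0 = 12.412.

12.41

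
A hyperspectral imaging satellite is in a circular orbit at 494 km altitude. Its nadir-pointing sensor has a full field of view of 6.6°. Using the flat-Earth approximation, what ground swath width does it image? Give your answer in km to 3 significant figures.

Half-angle = 6.6°/2 = 3.3°.
Swath width ≈ 2h·tan(θ/2) = 2 × 494 × tan(3.3°) = 57.0 km.

57.0 km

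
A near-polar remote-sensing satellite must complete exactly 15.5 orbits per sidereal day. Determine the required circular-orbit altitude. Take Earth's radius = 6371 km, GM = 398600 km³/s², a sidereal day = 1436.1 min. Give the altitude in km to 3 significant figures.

Required period T = 86166 / 15.5 = 5559.1 s.
From T = 2π√(a³/μ): a = (μ T²/4π²)^(1/3) = (398600 × 5559.1² / 4π²)^(1/3) = 6783 km.
Altitude h = a − R = 6783 − 6371 = 412 km.

412 km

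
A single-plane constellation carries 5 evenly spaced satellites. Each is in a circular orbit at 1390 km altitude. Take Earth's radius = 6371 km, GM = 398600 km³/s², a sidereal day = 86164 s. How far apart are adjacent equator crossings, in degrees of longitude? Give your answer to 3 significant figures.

5.69°

Semi-major axis a = 6371 + 1390 = 7761 km. Period T = 2π√(a³/μ) = 2π√(7761³/398600) = 6804.4 s = 113.41 min.
Single-satellite node shift = (6804.4/86164) × 360° = 28.43°.
With 5 satellites evenly phased, successive equator crossings are 28.43/5 = 5.686° apart.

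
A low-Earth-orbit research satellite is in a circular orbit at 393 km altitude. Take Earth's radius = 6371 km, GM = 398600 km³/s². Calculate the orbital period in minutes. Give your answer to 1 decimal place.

92.3 min

Semi-major axis a = 6371 + 393 = 6764 km. Period T = 2π√(a³/μ) = 2π√(6764³/398600) = 5536.3 s = 92.27 min.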